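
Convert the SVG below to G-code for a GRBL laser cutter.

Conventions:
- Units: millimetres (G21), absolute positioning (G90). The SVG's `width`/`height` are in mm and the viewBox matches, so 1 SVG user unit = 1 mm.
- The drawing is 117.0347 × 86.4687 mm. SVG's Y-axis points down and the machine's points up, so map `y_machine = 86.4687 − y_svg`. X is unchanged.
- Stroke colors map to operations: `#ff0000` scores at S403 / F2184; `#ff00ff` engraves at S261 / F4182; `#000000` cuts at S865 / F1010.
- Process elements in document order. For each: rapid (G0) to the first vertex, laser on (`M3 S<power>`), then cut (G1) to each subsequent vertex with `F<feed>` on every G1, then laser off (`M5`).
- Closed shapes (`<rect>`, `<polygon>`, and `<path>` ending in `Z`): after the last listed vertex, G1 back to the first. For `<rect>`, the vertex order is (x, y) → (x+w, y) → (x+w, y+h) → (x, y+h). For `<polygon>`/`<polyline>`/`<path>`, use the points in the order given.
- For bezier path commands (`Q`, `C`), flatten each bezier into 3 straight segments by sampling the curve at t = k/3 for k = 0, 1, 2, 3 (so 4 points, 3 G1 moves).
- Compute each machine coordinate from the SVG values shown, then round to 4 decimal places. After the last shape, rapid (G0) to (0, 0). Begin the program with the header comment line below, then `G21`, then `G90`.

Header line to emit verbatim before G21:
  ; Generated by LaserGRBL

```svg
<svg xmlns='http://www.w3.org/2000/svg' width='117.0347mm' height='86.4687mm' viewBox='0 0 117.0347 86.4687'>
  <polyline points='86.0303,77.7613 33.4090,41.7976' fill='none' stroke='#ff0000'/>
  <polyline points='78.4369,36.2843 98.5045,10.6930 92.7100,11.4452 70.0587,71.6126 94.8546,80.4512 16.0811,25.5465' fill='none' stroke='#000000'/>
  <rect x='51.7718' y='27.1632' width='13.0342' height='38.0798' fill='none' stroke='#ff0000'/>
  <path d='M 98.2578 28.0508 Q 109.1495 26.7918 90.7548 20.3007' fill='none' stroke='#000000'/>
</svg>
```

; Generated by LaserGRBL
G21
G90
G0 X86.0303 Y8.7074
M3 S403
G1 X33.4090 Y44.6711 F2184
M5
G0 X78.4369 Y50.1844
M3 S865
G1 X98.5045 Y75.7757 F1010
G1 X92.7100 Y75.0235 F1010
G1 X70.0587 Y14.8561 F1010
G1 X94.8546 Y6.0175 F1010
G1 X16.0811 Y60.9222 F1010
M5
G0 X51.7718 Y59.3055
M3 S403
G1 X64.8060 Y59.3055 F2184
G1 X64.8060 Y21.2257 F2184
G1 X51.7718 Y21.2257 F2184
G1 X51.7718 Y59.3055 F2184
M5
G0 X98.2578 Y58.4179
M3 S865
G1 X102.2649 Y59.8386 F1010
G1 X99.7639 Y62.4219 F1010
G1 X90.7548 Y66.1680 F1010
M5
G0 X0.0000 Y0.0000

Since the viewBox matches the mm dimensions, user units are millimetres directly. The only transform is the Y-flip y_m = 86.4687 − y_svg.

Shape 1 is a line segment drawn with `<polyline>`. Its stroke #ff0000 means score at S403, F2184. After flipping Y the toolpath is (86.0303,8.7074) → (33.4090,44.6711).

Shape 2 is a open polyline drawn with `<polyline>`. Its stroke #000000 means cut at S865, F1010. After flipping Y the toolpath is (78.4369,50.1844) → (98.5045,75.7757) → (92.7100,75.0235) → (70.0587,14.8561) → (94.8546,6.0175) → (16.0811,60.9222).

Shape 3 is a rectangle drawn with `<rect>`. Its stroke #ff0000 means score at S403, F2184. After flipping Y the toolpath is (51.7718,59.3055) → (64.8060,59.3055) → (64.8060,21.2257) → (51.7718,21.2257) → (51.7718,59.3055), returning to the start.

Shape 4 is a quadratic bezier drawn with `<path>`. Its stroke #000000 means cut at S865, F1010. After flipping Y the toolpath is (98.2578,58.4179) → (102.2649,59.8386) → (99.7639,62.4219) → (90.7548,66.1680).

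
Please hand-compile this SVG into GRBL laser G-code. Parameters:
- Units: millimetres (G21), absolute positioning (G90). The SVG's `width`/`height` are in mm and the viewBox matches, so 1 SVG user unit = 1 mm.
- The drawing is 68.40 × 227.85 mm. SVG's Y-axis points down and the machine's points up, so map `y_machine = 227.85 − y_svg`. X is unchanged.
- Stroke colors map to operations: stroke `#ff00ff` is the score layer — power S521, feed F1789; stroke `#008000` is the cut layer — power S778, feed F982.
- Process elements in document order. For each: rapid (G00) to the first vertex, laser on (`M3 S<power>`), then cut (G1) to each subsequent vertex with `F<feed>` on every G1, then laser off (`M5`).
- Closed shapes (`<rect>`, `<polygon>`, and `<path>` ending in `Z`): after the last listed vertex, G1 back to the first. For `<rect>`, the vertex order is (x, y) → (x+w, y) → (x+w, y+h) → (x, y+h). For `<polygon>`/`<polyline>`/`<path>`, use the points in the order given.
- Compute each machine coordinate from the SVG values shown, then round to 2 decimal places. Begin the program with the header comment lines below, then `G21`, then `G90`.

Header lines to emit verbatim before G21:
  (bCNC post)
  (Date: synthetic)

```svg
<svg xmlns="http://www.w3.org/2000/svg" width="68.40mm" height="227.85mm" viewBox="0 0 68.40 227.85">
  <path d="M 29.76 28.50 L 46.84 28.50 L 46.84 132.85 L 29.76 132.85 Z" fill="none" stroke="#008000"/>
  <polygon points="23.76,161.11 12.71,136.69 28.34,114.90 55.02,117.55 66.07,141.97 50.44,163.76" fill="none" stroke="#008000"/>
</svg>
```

(bCNC post)
(Date: synthetic)
G21
G90
G00 X29.76 Y199.35
M3 S778
G1 X46.84 Y199.35 F982
G1 X46.84 Y95.00 F982
G1 X29.76 Y95.00 F982
G1 X29.76 Y199.35 F982
M5
G00 X23.76 Y66.74
M3 S778
G1 X12.71 Y91.16 F982
G1 X28.34 Y112.95 F982
G1 X55.02 Y110.30 F982
G1 X66.07 Y85.88 F982
G1 X50.44 Y64.09 F982
G1 X23.76 Y66.74 F982
M5

viewBox `0 0 68.40 227.85` with mm width/height → 1 unit = 1 mm. Flip: y_m = 227.85 − y_svg.

**Shape 1** — `<path>` rectangle, stroke `#008000` → cut (S778, F982). Machine vertices: (29.76,199.35) → (46.84,199.35) → (46.84,95.00) → (29.76,95.00) → (29.76,199.35). Closed: final G1 returns to the first vertex.

**Shape 2** — `<polygon>` regular polygon, stroke `#008000` → cut (S778, F982). Machine vertices: (23.76,66.74) → (12.71,91.16) → (28.34,112.95) → (55.02,110.30) → (66.07,85.88) → (50.44,64.09) → (23.76,66.74). Closed: final G1 returns to the first vertex.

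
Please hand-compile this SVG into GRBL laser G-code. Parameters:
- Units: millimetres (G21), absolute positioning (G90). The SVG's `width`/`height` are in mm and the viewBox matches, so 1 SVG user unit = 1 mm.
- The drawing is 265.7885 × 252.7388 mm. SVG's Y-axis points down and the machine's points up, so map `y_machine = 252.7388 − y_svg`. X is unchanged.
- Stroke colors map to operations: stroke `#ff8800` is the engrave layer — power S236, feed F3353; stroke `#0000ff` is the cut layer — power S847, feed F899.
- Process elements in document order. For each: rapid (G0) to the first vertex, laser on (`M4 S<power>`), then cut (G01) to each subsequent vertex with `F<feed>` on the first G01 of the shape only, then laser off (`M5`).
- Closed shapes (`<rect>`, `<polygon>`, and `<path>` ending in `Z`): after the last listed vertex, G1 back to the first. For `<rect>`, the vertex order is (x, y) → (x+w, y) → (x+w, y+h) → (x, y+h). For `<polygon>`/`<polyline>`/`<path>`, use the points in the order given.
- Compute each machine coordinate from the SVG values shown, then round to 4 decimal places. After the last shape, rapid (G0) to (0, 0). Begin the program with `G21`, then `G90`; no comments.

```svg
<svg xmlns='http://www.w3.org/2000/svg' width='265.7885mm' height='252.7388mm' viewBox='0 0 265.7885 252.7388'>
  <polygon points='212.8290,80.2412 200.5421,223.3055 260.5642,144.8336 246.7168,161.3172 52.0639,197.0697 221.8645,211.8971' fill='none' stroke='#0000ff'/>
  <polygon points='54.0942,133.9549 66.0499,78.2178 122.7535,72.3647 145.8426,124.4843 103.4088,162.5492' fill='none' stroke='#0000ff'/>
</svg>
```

G21
G90
G0 X212.8290 Y172.4976
M4 S847
G01 X200.5421 Y29.4333 F899
G01 X260.5642 Y107.9052
G01 X246.7168 Y91.4216
G01 X52.0639 Y55.6691
G01 X221.8645 Y40.8417
G01 X212.8290 Y172.4976
M5
G0 X54.0942 Y118.7839
M4 S847
G01 X66.0499 Y174.5210 F899
G01 X122.7535 Y180.3741
G01 X145.8426 Y128.2545
G01 X103.4088 Y90.1896
G01 X54.0942 Y118.7839
M5
G0 X0.0000 Y0.0000

1 u = 1 mm; y_m = 252.7388 − y.

[1] `<polygon>` closed polygon, #0000ff→cut S847 F899: (212.8290,172.4976) → (200.5421,29.4333) → (260.5642,107.9052) → (246.7168,91.4216) → (52.0639,55.6691) → (221.8645,40.8417) → (212.8290,172.4976) (closed)

[2] `<polygon>` regular polygon, #0000ff→cut S847 F899: (54.0942,118.7839) → (66.0499,174.5210) → (122.7535,180.3741) → (145.8426,128.2545) → (103.4088,90.1896) → (54.0942,118.7839) (closed)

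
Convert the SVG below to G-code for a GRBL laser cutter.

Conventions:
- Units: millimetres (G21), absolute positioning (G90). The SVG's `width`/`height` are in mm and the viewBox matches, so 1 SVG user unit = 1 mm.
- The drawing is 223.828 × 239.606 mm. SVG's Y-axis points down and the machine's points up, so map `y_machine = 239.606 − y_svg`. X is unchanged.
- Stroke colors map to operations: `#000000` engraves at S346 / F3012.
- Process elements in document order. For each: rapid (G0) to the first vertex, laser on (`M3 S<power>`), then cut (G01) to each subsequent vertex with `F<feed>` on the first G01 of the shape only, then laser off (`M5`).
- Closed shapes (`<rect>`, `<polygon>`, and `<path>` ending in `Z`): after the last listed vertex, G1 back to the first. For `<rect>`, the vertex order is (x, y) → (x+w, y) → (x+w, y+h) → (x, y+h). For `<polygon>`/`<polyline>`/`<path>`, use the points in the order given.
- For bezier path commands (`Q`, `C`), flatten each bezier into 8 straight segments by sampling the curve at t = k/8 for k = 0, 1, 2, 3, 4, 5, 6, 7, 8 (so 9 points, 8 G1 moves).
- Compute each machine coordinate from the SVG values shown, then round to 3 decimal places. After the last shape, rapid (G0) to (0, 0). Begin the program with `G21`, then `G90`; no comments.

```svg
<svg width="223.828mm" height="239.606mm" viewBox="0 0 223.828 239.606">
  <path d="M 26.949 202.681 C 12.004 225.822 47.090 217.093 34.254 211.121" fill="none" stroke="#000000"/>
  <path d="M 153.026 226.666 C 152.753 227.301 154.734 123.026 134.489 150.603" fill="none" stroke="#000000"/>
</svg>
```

G21
G90
G0 X26.949 Y36.925
M3 S346
G01 X23.499 Y29.673 F3012
G01 X23.591 Y25.004
G01 X26.077 Y22.510
G01 X29.811 Y21.788
G01 X33.643 Y22.429
G01 X36.426 Y24.030
G01 X37.012 Y26.184
G01 X34.254 Y28.485
M5
G0 X153.026 Y12.940
M3 S346
G01 X152.981 Y17.157 F3012
G01 X152.861 Y28.435
G01 X152.379 Y43.999
G01 X151.247 Y61.075
G01 X149.179 Y76.888
G01 X145.888 Y88.663
G01 X141.087 Y93.626
G01 X134.489 Y89.003
M5
G0 X0.000 Y0.000

1 u = 1 mm; y_m = 239.606 − y.

[1] `<path>` cubic bezier, #000000→engrave S346 F3012: (26.949,36.925) → (23.499,29.673) → (23.591,25.004) → (26.077,22.510) → (29.811,21.788) → (33.643,22.429) → (36.426,24.030) → (37.012,26.184) → (34.254,28.485)

[2] `<path>` cubic bezier, #000000→engrave S346 F3012: (153.026,12.940) → (152.981,17.157) → (152.861,28.435) → (152.379,43.999) → (151.247,61.075) → (149.179,76.888) → (145.888,88.663) → (141.087,93.626) → (134.489,89.003)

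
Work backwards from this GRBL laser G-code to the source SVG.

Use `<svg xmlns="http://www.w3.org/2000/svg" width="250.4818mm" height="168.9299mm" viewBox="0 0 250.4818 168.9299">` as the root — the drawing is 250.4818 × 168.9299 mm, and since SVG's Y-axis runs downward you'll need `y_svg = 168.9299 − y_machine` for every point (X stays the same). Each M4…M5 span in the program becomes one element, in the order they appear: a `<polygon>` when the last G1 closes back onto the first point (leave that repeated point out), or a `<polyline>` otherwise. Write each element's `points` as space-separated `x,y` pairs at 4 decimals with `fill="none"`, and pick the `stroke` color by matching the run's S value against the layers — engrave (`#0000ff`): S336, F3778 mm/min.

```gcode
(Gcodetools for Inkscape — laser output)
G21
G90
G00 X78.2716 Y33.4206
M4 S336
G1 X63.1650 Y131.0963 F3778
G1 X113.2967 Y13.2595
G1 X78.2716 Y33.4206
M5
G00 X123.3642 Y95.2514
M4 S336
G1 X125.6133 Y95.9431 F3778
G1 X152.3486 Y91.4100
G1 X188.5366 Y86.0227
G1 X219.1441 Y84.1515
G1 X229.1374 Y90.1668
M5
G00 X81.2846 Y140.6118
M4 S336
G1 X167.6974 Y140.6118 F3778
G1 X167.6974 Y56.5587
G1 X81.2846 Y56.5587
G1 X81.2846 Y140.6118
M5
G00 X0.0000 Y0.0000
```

Machine Y-up, SVG Y-down with viewBox height 168.9299, so y_svg = 168.9299 − y_machine; X carries over. Every run uses S336, so all elements get stroke `#0000ff` (engrave).

Run 1: The run returns to its start, so emit a `<polygon>` with points (Y-flipped): 78.2716,135.5093 63.1650,37.8336 113.2967,155.6704.

Run 2: The run is open, so emit a `<polyline>` with points (Y-flipped): 123.3642,73.6785 125.6133,72.9868 152.3486,77.5199 188.5366,82.9072 219.1441,84.7784 229.1374,78.7631.

Run 3: The run returns to its start, so emit a `<polygon>` with points (Y-flipped): 81.2846,28.3181 167.6974,28.3181 167.6974,112.3712 81.2846,112.3712.

<svg xmlns="http://www.w3.org/2000/svg" width="250.4818mm" height="168.9299mm" viewBox="0 0 250.4818 168.9299">
  <polygon points="78.2716,135.5093 63.1650,37.8336 113.2967,155.6704" fill="none" stroke="#0000ff"/>
  <polyline points="123.3642,73.6785 125.6133,72.9868 152.3486,77.5199 188.5366,82.9072 219.1441,84.7784 229.1374,78.7631" fill="none" stroke="#0000ff"/>
  <polygon points="81.2846,28.3181 167.6974,28.3181 167.6974,112.3712 81.2846,112.3712" fill="none" stroke="#0000ff"/>
</svg>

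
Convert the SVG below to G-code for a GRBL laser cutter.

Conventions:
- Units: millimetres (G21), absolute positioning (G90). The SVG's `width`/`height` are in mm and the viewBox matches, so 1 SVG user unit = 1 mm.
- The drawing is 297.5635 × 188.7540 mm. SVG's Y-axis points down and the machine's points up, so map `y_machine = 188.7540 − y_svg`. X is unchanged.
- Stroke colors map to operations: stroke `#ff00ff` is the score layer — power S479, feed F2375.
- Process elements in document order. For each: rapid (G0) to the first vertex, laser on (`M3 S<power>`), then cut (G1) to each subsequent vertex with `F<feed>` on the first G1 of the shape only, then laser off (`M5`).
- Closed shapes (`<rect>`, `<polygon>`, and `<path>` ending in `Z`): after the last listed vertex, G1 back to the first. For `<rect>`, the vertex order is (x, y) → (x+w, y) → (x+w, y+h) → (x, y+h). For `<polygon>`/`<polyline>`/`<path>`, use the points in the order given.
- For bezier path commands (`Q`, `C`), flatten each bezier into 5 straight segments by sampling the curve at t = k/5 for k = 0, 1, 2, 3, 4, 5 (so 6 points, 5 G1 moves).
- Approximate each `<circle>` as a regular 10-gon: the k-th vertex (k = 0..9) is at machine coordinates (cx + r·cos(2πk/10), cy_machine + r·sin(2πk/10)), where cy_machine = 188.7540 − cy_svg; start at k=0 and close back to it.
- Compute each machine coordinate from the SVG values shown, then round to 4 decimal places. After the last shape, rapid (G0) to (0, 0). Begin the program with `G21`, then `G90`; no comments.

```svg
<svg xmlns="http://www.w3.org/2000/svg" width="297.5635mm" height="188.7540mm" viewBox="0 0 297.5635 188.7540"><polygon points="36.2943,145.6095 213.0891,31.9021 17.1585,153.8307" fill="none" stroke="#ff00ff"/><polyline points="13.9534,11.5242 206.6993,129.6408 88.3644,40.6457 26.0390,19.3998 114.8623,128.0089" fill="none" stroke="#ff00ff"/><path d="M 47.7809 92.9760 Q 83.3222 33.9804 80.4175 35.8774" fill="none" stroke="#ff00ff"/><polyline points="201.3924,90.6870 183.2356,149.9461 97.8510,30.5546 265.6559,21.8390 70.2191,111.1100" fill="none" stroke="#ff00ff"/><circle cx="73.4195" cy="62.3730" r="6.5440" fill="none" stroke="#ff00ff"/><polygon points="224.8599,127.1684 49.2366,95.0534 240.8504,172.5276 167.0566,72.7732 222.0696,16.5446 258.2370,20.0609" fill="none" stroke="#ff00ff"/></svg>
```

viewBox `0 0 297.5635 188.7540` with mm width/height → 1 unit = 1 mm. Flip: y_m = 188.7540 − y_svg.

**Shape 1** — `<polygon>` closed polygon, stroke `#ff00ff` → score (S479, F2375). Machine vertices: (36.2943,43.1445) → (213.0891,156.8519) → (17.1585,34.9233) → (36.2943,43.1445). Closed: final G1 returns to the first vertex.

**Shape 2** — `<polyline>` open polyline, stroke `#ff00ff` → score (S479, F2375). Machine vertices: (13.9534,177.2298) → (206.6993,59.1132) → (88.3644,148.1083) → (26.0390,169.3542) → (114.8623,60.7451). Open path.

**Shape 3** — `<path>` quadratic bezier, stroke `#ff00ff` → score (S479, F2375). Control points (SVG): P0=(47.7809,92.9760), P1=(83.3222,33.9804), P2=(80.4175,35.8774); sampled at t=k/5. Machine vertices: (47.7809,95.7780) → (60.4596,116.9405) → (70.0626,133.2317) → (76.5899,144.6514) → (80.0415,151.1997) → (80.4175,152.8766). Open path.

**Shape 4** — `<polyline>` open polyline, stroke `#ff00ff` → score (S479, F2375). Machine vertices: (201.3924,98.0670) → (183.2356,38.8079) → (97.8510,158.1994) → (265.6559,166.9150) → (70.2191,77.6440). Open path.

**Shape 5** — `<circle>` circle, stroke `#ff00ff` → score (S479, F2375). Machine vertices: (79.9635,126.3810) → (78.7137,130.2275) → (75.4417,132.6047) → (71.3973,132.6047) → (68.1253,130.2275) → (66.8755,126.3810) → (68.1253,122.5345) → (71.3973,120.1573) → (75.4417,120.1573) → (78.7137,122.5345) → (79.9635,126.3810). Closed: final G1 returns to the first vertex.

**Shape 6** — `<polygon>` closed polygon, stroke `#ff00ff` → score (S479, F2375). Machine vertices: (224.8599,61.5856) → (49.2366,93.7006) → (240.8504,16.2264) → (167.0566,115.9808) → (222.0696,172.2094) → (258.2370,168.6931) → (224.8599,61.5856). Closed: final G1 returns to the first vertex.

G21
G90
G0 X36.2943 Y43.1445
M3 S479
G1 X213.0891 Y156.8519 F2375
G1 X17.1585 Y34.9233
G1 X36.2943 Y43.1445
M5
G0 X13.9534 Y177.2298
M3 S479
G1 X206.6993 Y59.1132 F2375
G1 X88.3644 Y148.1083
G1 X26.0390 Y169.3542
G1 X114.8623 Y60.7451
M5
G0 X47.7809 Y95.7780
M3 S479
G1 X60.4596 Y116.9405 F2375
G1 X70.0626 Y133.2317
G1 X76.5899 Y144.6514
G1 X80.0415 Y151.1997
G1 X80.4175 Y152.8766
M5
G0 X201.3924 Y98.0670
M3 S479
G1 X183.2356 Y38.8079 F2375
G1 X97.8510 Y158.1994
G1 X265.6559 Y166.9150
G1 X70.2191 Y77.6440
M5
G0 X79.9635 Y126.3810
M3 S479
G1 X78.7137 Y130.2275 F2375
G1 X75.4417 Y132.6047
G1 X71.3973 Y132.6047
G1 X68.1253 Y130.2275
G1 X66.8755 Y126.3810
G1 X68.1253 Y122.5345
G1 X71.3973 Y120.1573
G1 X75.4417 Y120.1573
G1 X78.7137 Y122.5345
G1 X79.9635 Y126.3810
M5
G0 X224.8599 Y61.5856
M3 S479
G1 X49.2366 Y93.7006 F2375
G1 X240.8504 Y16.2264
G1 X167.0566 Y115.9808
G1 X222.0696 Y172.2094
G1 X258.2370 Y168.6931
G1 X224.8599 Y61.5856
M5
G0 X0.0000 Y0.0000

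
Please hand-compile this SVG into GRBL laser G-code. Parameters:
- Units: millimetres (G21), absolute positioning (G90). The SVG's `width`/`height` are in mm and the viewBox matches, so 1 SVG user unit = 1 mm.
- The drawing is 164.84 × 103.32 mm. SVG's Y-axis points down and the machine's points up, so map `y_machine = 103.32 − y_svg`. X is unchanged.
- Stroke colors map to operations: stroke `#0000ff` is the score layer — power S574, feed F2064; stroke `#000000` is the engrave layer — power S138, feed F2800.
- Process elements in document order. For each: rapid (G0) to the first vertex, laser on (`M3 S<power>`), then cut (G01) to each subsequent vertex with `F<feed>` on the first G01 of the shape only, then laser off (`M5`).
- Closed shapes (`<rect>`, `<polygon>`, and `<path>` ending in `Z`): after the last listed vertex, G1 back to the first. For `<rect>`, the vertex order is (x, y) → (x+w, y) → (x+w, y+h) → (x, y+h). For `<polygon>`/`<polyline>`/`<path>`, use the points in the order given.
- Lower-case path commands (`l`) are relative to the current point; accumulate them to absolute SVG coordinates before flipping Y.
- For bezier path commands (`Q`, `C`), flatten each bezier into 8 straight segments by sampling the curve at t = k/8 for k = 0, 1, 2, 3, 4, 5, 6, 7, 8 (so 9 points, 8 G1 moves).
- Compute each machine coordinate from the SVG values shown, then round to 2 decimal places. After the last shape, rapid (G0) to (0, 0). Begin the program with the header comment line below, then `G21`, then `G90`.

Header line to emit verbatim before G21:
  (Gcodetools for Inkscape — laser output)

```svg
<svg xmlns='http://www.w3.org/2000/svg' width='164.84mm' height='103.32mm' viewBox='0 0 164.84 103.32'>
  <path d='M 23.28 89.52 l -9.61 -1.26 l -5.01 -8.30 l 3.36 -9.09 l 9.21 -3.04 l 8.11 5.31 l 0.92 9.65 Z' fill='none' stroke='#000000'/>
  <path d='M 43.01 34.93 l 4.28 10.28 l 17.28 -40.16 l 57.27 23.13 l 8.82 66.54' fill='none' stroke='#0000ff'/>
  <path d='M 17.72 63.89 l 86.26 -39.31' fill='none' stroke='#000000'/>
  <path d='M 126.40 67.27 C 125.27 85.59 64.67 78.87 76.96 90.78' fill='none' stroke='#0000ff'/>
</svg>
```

(Gcodetools for Inkscape — laser output)
G21
G90
G0 X23.28 Y13.80
M3 S138
G01 X13.67 Y15.06 F2800
G01 X8.66 Y23.36
G01 X12.02 Y32.45
G01 X21.23 Y35.49
G01 X29.34 Y30.18
G01 X30.26 Y20.53
G01 X23.28 Y13.80
M5
G0 X43.01 Y68.39
M3 S574
G01 X47.29 Y58.11 F2064
G01 X64.57 Y98.27
G01 X121.84 Y75.14
G01 X130.66 Y8.60
M5
G0 X17.72 Y39.43
M3 S138
G01 X103.98 Y78.74 F2800
M5
G0 X126.40 Y36.05
M3 S574
G01 X123.45 Y30.27 F2064
G01 X116.47 Y26.32
G01 X107.02 Y23.70
G01 X96.65 Y21.89
G01 X86.90 Y20.38
G01 X79.34 Y18.66
G01 X75.51 Y16.22
G01 X76.96 Y12.54
M5
G0 X0.00 Y0.00

Since the viewBox matches the mm dimensions, user units are millimetres directly. The only transform is the Y-flip y_m = 103.32 − y_svg.

Shape 1 is a regular polygon drawn with `<path>`. Its stroke #000000 means engrave at S138, F2800. After flipping Y the toolpath is (23.28,13.80) → (13.67,15.06) → (8.66,23.36) → (12.02,32.45) → (21.23,35.49) → (29.34,30.18) → (30.26,20.53) → (23.28,13.80), returning to the start.

Shape 2 is a open polyline drawn with `<path>`. Its stroke #0000ff means score at S574, F2064. After flipping Y the toolpath is (43.01,68.39) → (47.29,58.11) → (64.57,98.27) → (121.84,75.14) → (130.66,8.60).

Shape 3 is a line segment drawn with `<path>`. Its stroke #000000 means engrave at S138, F2800. After flipping Y the toolpath is (17.72,39.43) → (103.98,78.74).

Shape 4 is a cubic bezier drawn with `<path>`. Its stroke #0000ff means score at S574, F2064. After flipping Y the toolpath is (126.40,36.05) → (123.45,30.27) → (116.47,26.32) → (107.02,23.70) → (96.65,21.89) → (86.90,20.38) → (79.34,18.66) → (75.51,16.22) → (76.96,12.54).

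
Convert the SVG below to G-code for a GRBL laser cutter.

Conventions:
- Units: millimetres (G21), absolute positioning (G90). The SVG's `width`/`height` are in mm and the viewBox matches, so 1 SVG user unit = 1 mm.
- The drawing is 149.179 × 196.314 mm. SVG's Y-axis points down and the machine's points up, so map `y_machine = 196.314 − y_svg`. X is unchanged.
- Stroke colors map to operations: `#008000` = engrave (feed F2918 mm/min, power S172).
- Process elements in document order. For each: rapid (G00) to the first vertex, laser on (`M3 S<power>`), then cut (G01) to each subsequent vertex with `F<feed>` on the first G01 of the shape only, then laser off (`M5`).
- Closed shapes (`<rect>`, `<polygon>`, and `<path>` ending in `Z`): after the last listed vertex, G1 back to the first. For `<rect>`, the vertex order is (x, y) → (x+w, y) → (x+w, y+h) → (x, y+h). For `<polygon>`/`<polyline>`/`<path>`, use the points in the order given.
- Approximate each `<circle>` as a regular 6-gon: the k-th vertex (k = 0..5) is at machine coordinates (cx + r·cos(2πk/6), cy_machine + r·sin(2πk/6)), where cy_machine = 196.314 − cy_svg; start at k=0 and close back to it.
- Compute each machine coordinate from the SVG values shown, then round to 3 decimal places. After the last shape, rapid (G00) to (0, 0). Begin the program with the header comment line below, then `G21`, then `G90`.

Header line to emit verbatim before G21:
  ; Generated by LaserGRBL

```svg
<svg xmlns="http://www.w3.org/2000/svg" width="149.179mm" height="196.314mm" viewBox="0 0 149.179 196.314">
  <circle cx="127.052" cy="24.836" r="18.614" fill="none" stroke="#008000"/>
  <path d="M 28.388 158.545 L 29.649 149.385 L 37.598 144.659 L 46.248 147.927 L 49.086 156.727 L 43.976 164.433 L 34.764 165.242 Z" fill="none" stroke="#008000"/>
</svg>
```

viewBox `0 0 149.179 196.314` with mm width/height → 1 unit = 1 mm. Flip: y_m = 196.314 − y_svg.

**Shape 1** — `<circle>` circle, stroke `#008000` → engrave (S172, F2918). Machine vertices: (145.666,171.478) → (136.359,187.598) → (117.745,187.598) → (108.438,171.478) → (117.745,155.358) → (136.359,155.358) → (145.666,171.478). Closed: final G1 returns to the first vertex.

**Shape 2** — `<path>` regular polygon, stroke `#008000` → engrave (S172, F2918). Machine vertices: (28.388,37.769) → (29.649,46.929) → (37.598,51.655) → (46.248,48.387) → (49.086,39.587) → (43.976,31.881) → (34.764,31.072) → (28.388,37.769). Closed: final G1 returns to the first vertex.

; Generated by LaserGRBL
G21
G90
G00 X145.666 Y171.478
M3 S172
G01 X136.359 Y187.598 F2918
G01 X117.745 Y187.598
G01 X108.438 Y171.478
G01 X117.745 Y155.358
G01 X136.359 Y155.358
G01 X145.666 Y171.478
M5
G00 X28.388 Y37.769
M3 S172
G01 X29.649 Y46.929 F2918
G01 X37.598 Y51.655
G01 X46.248 Y48.387
G01 X49.086 Y39.587
G01 X43.976 Y31.881
G01 X34.764 Y31.072
G01 X28.388 Y37.769
M5
G00 X0.000 Y0.000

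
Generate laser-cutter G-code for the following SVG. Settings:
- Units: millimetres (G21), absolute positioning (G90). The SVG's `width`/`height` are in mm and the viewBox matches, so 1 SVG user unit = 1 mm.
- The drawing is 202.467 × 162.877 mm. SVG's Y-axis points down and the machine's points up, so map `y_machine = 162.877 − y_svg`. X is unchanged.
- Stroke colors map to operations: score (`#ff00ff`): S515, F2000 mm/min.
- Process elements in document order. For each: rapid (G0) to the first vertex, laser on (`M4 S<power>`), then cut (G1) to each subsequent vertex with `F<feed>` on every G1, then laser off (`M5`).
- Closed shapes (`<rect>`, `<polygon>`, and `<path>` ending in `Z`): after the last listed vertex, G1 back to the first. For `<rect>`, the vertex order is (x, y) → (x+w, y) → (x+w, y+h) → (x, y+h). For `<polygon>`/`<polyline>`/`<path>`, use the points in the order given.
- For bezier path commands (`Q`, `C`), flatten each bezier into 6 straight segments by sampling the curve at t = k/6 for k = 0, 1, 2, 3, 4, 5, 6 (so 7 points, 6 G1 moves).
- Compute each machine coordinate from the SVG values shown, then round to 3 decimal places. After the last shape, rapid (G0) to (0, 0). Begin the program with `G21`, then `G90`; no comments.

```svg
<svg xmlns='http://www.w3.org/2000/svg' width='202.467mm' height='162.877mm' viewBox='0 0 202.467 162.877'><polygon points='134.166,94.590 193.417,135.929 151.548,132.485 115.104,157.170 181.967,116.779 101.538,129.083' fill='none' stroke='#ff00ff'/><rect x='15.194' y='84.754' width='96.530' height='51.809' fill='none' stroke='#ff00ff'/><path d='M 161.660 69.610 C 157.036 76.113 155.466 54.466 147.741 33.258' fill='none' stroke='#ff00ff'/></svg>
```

viewBox `0 0 202.467 162.877` with mm width/height → 1 unit = 1 mm. Flip: y_m = 162.877 − y_svg.

**Shape 1** — `<polygon>` closed polygon, stroke `#ff00ff` → score (S515, F2000). Machine vertices: (134.166,68.287) → (193.417,26.948) → (151.548,30.392) → (115.104,5.707) → (181.967,46.098) → (101.538,33.794) → (134.166,68.287). Closed: final G1 returns to the first vertex.

**Shape 2** — `<rect>` rectangle, stroke `#ff00ff` → score (S515, F2000). Machine vertices: (15.194,78.123) → (111.724,78.123) → (111.724,26.314) → (15.194,26.314) → (15.194,78.123). Closed: final G1 returns to the first vertex.

**Shape 3** — `<path>` cubic bezier, stroke `#ff00ff` → score (S515, F2000). Control points (SVG): P0=(161.660,69.610), P1=(157.036,76.113), P2=(155.466,54.466), P3=(147.741,33.258); sampled at t=k/6. Machine vertices: (161.660,93.267) → (159.560,92.229) → (157.713,95.088) → (155.863,101.051) → (153.755,109.324) → (151.133,119.111) → (147.741,129.619). Open path.

G21
G90
G0 X134.166 Y68.287
M4 S515
G1 X193.417 Y26.948 F2000
G1 X151.548 Y30.392 F2000
G1 X115.104 Y5.707 F2000
G1 X181.967 Y46.098 F2000
G1 X101.538 Y33.794 F2000
G1 X134.166 Y68.287 F2000
M5
G0 X15.194 Y78.123
M4 S515
G1 X111.724 Y78.123 F2000
G1 X111.724 Y26.314 F2000
G1 X15.194 Y26.314 F2000
G1 X15.194 Y78.123 F2000
M5
G0 X161.660 Y93.267
M4 S515
G1 X159.560 Y92.229 F2000
G1 X157.713 Y95.088 F2000
G1 X155.863 Y101.051 F2000
G1 X153.755 Y109.324 F2000
G1 X151.133 Y119.111 F2000
G1 X147.741 Y129.619 F2000
M5
G0 X0.000 Y0.000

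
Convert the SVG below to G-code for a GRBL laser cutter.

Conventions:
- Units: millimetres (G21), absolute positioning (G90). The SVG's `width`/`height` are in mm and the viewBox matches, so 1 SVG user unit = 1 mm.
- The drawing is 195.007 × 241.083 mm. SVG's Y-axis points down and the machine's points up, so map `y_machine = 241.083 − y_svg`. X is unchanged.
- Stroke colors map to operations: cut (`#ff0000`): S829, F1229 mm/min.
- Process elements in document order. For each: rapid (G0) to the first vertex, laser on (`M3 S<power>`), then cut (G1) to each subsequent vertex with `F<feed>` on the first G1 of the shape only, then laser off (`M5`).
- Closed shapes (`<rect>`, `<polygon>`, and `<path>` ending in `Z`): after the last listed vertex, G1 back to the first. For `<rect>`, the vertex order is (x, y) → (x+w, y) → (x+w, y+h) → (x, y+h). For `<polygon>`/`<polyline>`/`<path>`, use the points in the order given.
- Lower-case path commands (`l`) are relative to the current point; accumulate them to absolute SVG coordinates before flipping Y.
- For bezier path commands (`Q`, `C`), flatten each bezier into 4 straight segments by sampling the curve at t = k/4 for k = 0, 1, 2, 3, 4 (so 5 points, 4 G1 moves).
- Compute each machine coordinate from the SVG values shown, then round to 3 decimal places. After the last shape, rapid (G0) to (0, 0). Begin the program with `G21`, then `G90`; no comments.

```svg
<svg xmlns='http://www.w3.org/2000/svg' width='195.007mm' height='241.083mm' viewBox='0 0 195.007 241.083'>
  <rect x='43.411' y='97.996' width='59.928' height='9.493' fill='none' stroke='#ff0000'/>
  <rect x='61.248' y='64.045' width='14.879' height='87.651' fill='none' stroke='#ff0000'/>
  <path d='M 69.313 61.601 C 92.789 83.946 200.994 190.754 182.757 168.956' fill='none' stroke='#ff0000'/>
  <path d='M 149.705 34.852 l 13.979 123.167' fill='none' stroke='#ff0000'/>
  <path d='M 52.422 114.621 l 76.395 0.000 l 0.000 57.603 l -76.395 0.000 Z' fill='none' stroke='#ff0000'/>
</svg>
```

viewBox `0 0 195.007 241.083` with mm width/height → 1 unit = 1 mm. Flip: y_m = 241.083 − y_svg.

**Shape 1** — `<rect>` rectangle, stroke `#ff0000` → cut (S829, F1229). Machine vertices: (43.411,143.087) → (103.339,143.087) → (103.339,133.594) → (43.411,133.594) → (43.411,143.087). Closed: final G1 returns to the first vertex.

**Shape 2** — `<rect>` rectangle, stroke `#ff0000` → cut (S829, F1229). Machine vertices: (61.248,177.038) → (76.127,177.038) → (76.127,89.387) → (61.248,89.387) → (61.248,177.038). Closed: final G1 returns to the first vertex.

**Shape 3** — `<path>` cubic bezier, stroke `#ff0000` → cut (S829, F1229). Control points (SVG): P0=(69.313,61.601), P1=(92.789,83.946), P2=(200.994,190.754), P3=(182.757,168.956); sampled at t=k/4. Machine vertices: (69.313,179.482) → (99.507,150.216) → (141.677,109.251) → (176.026,76.563) → (182.757,72.127). Open path.

**Shape 4** — `<path>` line segment, stroke `#ff0000` → cut (S829, F1229). Machine vertices: (149.705,206.231) → (163.684,83.064). Open path.

**Shape 5** — `<path>` rectangle, stroke `#ff0000` → cut (S829, F1229). Machine vertices: (52.422,126.462) → (128.817,126.462) → (128.817,68.859) → (52.422,68.859) → (52.422,126.462). Closed: final G1 returns to the first vertex.

G21
G90
G0 X43.411 Y143.087
M3 S829
G1 X103.339 Y143.087 F1229
G1 X103.339 Y133.594
G1 X43.411 Y133.594
G1 X43.411 Y143.087
M5
G0 X61.248 Y177.038
M3 S829
G1 X76.127 Y177.038 F1229
G1 X76.127 Y89.387
G1 X61.248 Y89.387
G1 X61.248 Y177.038
M5
G0 X69.313 Y179.482
M3 S829
G1 X99.507 Y150.216 F1229
G1 X141.677 Y109.251
G1 X176.026 Y76.563
G1 X182.757 Y72.127
M5
G0 X149.705 Y206.231
M3 S829
G1 X163.684 Y83.064 F1229
M5
G0 X52.422 Y126.462
M3 S829
G1 X128.817 Y126.462 F1229
G1 X128.817 Y68.859
G1 X52.422 Y68.859
G1 X52.422 Y126.462
M5
G0 X0.000 Y0.000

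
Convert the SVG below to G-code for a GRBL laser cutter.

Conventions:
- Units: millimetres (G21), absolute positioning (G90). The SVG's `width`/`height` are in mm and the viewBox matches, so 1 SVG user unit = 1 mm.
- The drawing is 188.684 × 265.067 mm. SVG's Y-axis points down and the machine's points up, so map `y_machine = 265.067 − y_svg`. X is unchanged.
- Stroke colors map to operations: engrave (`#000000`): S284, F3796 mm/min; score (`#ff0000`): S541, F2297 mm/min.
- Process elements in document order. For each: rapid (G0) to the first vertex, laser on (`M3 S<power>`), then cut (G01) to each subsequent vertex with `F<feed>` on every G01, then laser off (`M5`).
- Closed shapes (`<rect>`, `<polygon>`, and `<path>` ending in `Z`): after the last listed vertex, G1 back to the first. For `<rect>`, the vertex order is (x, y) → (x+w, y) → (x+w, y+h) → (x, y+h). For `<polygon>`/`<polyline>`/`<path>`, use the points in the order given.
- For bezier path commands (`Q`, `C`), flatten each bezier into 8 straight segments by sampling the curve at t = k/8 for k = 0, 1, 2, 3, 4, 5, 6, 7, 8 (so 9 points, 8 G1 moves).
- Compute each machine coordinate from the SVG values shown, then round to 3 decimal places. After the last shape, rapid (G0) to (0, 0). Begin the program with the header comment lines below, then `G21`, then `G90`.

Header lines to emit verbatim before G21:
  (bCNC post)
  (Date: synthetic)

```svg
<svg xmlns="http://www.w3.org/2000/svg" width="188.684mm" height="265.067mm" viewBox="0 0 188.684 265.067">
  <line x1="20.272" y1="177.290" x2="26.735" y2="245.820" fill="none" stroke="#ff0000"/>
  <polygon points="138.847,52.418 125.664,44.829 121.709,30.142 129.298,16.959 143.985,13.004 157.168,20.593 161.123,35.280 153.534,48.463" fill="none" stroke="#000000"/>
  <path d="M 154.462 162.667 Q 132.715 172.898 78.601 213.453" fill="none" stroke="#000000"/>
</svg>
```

(bCNC post)
(Date: synthetic)
G21
G90
G0 X20.272 Y87.777
M3 S541
G01 X26.735 Y19.247 F2297
M5
G0 X138.847 Y212.649
M3 S284
G01 X125.664 Y220.238 F3796
G01 X121.709 Y234.925 F3796
G01 X129.298 Y248.108 F3796
G01 X143.985 Y252.063 F3796
G01 X157.168 Y244.474 F3796
G01 X161.123 Y229.787 F3796
G01 X153.534 Y216.604 F3796
G01 X138.847 Y212.649 F3796
M5
G0 X154.462 Y102.400
M3 S284
G01 X148.520 Y99.368 F3796
G01 X141.566 Y95.389 F3796
G01 X133.600 Y90.462 F3796
G01 X124.623 Y84.588 F3796
G01 X114.635 Y77.766 F3796
G01 X103.635 Y69.996 F3796
G01 X91.624 Y61.279 F3796
G01 X78.601 Y51.614 F3796
M5
G0 X0.000 Y0.000

viewBox `0 0 188.684 265.067` with mm width/height → 1 unit = 1 mm. Flip: y_m = 265.067 − y_svg.

**Shape 1** — `<line>` line segment, stroke `#ff0000` → score (S541, F2297). Machine vertices: (20.272,87.777) → (26.735,19.247). Open path.

**Shape 2** — `<polygon>` regular polygon, stroke `#000000` → engrave (S284, F3796). Machine vertices: (138.847,212.649) → (125.664,220.238) → (121.709,234.925) → (129.298,248.108) → (143.985,252.063) → (157.168,244.474) → (161.123,229.787) → (153.534,216.604) → (138.847,212.649). Closed: final G1 returns to the first vertex.

**Shape 3** — `<path>` quadratic bezier, stroke `#000000` → engrave (S284, F3796). Control points (SVG): P0=(154.462,162.667), P1=(132.715,172.898), P2=(78.601,213.453); sampled at t=k/8. Machine vertices: (154.462,102.400) → (148.520,99.368) → (141.566,95.389) → (133.600,90.462) → (124.623,84.588) → (114.635,77.766) → (103.635,69.996) → (91.624,61.279) → (78.601,51.614). Open path.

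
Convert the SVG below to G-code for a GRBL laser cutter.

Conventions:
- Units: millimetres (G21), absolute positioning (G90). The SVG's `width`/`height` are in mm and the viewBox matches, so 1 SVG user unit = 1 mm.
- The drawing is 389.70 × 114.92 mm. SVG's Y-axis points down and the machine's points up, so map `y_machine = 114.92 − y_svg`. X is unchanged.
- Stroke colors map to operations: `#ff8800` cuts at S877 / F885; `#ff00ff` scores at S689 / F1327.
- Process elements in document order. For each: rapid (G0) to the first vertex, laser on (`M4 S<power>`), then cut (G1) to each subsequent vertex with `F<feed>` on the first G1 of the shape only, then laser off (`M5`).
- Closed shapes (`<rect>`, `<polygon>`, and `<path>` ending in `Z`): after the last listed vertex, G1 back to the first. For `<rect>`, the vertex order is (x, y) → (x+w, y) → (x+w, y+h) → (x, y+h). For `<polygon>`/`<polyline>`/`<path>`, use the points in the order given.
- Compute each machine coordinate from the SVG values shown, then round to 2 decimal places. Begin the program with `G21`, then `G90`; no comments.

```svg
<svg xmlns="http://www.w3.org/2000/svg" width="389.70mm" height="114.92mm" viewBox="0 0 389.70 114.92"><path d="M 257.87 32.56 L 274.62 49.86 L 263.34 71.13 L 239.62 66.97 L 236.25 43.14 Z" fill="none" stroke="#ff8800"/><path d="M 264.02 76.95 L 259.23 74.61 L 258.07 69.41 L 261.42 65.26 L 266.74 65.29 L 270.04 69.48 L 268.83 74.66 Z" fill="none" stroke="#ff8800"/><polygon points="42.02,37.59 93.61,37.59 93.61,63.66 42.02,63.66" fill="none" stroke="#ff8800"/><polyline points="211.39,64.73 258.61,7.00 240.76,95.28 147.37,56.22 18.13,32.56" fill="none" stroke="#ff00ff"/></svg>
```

viewBox `0 0 389.70 114.92` with mm width/height → 1 unit = 1 mm. Flip: y_m = 114.92 − y_svg.

**Shape 1** — `<path>` regular polygon, stroke `#ff8800` → cut (S877, F885). Machine vertices: (257.87,82.36) → (274.62,65.06) → (263.34,43.79) → (239.62,47.95) → (236.25,71.78) → (257.87,82.36). Closed: final G1 returns to the first vertex.

**Shape 2** — `<path>` regular polygon, stroke `#ff8800` → cut (S877, F885). Machine vertices: (264.02,37.97) → (259.23,40.31) → (258.07,45.51) → (261.42,49.66) → (266.74,49.63) → (270.04,45.44) → (268.83,40.26) → (264.02,37.97). Closed: final G1 returns to the first vertex.

**Shape 3** — `<polygon>` rectangle, stroke `#ff8800` → cut (S877, F885). Machine vertices: (42.02,77.33) → (93.61,77.33) → (93.61,51.26) → (42.02,51.26) → (42.02,77.33). Closed: final G1 returns to the first vertex.

**Shape 4** — `<polyline>` open polyline, stroke `#ff00ff` → score (S689, F1327). Machine vertices: (211.39,50.19) → (258.61,107.92) → (240.76,19.64) → (147.37,58.70) → (18.13,82.36). Open path.

G21
G90
G0 X257.87 Y82.36
M4 S877
G1 X274.62 Y65.06 F885
G1 X263.34 Y43.79
G1 X239.62 Y47.95
G1 X236.25 Y71.78
G1 X257.87 Y82.36
M5
G0 X264.02 Y37.97
M4 S877
G1 X259.23 Y40.31 F885
G1 X258.07 Y45.51
G1 X261.42 Y49.66
G1 X266.74 Y49.63
G1 X270.04 Y45.44
G1 X268.83 Y40.26
G1 X264.02 Y37.97
M5
G0 X42.02 Y77.33
M4 S877
G1 X93.61 Y77.33 F885
G1 X93.61 Y51.26
G1 X42.02 Y51.26
G1 X42.02 Y77.33
M5
G0 X211.39 Y50.19
M4 S689
G1 X258.61 Y107.92 F1327
G1 X240.76 Y19.64
G1 X147.37 Y58.70
G1 X18.13 Y82.36
M5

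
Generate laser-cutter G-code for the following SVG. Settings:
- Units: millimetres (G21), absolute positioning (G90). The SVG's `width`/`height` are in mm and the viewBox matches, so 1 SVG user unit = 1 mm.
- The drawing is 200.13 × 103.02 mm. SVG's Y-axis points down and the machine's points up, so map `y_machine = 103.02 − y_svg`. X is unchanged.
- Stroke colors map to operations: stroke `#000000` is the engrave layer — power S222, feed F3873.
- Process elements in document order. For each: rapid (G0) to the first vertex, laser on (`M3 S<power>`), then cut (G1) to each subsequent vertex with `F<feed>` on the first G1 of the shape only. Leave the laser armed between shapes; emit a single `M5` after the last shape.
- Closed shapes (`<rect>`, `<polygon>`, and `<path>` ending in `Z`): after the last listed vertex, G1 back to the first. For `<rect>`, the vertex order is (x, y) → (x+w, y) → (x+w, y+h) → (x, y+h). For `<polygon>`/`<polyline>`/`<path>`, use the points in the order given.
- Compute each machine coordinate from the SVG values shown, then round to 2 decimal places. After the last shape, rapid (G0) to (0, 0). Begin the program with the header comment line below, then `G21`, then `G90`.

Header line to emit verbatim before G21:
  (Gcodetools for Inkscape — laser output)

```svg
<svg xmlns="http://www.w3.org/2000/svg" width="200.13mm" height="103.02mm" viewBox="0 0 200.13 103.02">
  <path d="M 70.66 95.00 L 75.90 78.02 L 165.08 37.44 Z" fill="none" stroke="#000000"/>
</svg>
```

(Gcodetools for Inkscape — laser output)
G21
G90
G0 X70.66 Y8.02
M3 S222
G1 X75.90 Y25.00 F3873
G1 X165.08 Y65.58
G1 X70.66 Y8.02
M5
G0 X0.00 Y0.00

viewBox `0 0 200.13 103.02` with mm width/height → 1 unit = 1 mm. Flip: y_m = 103.02 − y_svg.

**Shape 1** — `<path>` closed polygon, stroke `#000000` → engrave (S222, F3873). Machine vertices: (70.66,8.02) → (75.90,25.00) → (165.08,65.58) → (70.66,8.02). Closed: final G1 returns to the first vertex.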